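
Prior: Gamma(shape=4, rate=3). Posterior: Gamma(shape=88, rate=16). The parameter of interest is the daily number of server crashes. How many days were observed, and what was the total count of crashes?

n = 13 days with total 84 crashes

Gamma–Poisson conjugacy: posterior shape = α + Σxᵢ, posterior rate = β + n.
Matching: Σxᵢ = 88 − 4 = 84 and n = 16 − 3 = 13.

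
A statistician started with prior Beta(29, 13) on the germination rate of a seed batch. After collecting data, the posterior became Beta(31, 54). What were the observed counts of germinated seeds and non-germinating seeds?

Beta is conjugate to the binomial likelihood: posterior = Beta(a+s, b+f).
Match parameters: s=31−29=2, f=54−13=41.

2 germinated seeds and 41 non-germinating seeds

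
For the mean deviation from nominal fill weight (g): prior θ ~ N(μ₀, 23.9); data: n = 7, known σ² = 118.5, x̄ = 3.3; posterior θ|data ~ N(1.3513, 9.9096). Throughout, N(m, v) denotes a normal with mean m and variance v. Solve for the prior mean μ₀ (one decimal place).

μ₀ = -1.4

With known observation variance, the Normal–Normal posterior has precision τ_n = τ₀ + n/σ² and mean μ_n = (τ₀μ₀ + (n/σ²)x̄)/τ_n.
Here τ₀ = 1/23.9 = 0.041841 and τ_data = 7/118.5 = 0.059072, so τ_n = 0.100913.
Rearranging for μ₀: μ₀ = (μ_n·τ_n − τ_data·x̄)/τ₀ = (1.3513·0.100913 − 0.059072·3.3) / 0.041841 = -0.058574/0.041841 ≈ -1.4.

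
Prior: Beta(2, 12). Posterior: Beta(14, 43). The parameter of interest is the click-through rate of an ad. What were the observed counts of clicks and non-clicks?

Beta is conjugate to the binomial likelihood: posterior = Beta(α+s, β+f).
So s = 14 − 2 = 12 and f = 43 − 12 = 31.

12 clicks and 31 non-clicks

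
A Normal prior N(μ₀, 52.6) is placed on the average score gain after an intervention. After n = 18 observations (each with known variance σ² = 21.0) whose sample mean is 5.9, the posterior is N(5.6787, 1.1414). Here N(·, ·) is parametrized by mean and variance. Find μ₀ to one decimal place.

The posterior mean is a precision-weighted average: μ_n = (τ₀μ₀ + τ_data·x̄)/(τ₀+τ_data), with τ₀=1/σ₀² and τ_data=n/σ².
Here τ₀ = 1/52.6 = 0.019011 and τ_data = 18/21.0 = 0.857143, so τ_n = 0.876154.
Rearranging for μ₀: μ₀ = (μ_n·τ_n − τ_data·x̄)/τ₀ = (5.6787·0.876154 − 0.857143·5.9) / 0.019011 = -0.081728/0.019011 ≈ -4.3.

μ₀ = -4.3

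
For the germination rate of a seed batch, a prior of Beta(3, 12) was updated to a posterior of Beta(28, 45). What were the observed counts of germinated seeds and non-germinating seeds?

Beta is conjugate to the binomial likelihood: posterior = Beta(a+s, b+f).
So s = 28 − 3 = 25 and f = 45 − 12 = 33.

25 germinated seeds and 33 non-germinating seeds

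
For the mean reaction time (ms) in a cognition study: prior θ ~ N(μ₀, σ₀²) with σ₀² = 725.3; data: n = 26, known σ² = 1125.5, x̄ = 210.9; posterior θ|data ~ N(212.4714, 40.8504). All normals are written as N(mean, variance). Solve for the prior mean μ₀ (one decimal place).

With known observation variance, the Normal–Normal posterior has precision τ_n = τ₀ + n/σ² and mean μ_n = (τ₀μ₀ + (n/σ²)x̄)/τ_n.
Here τ₀ = 1/725.3 = 0.001379 and τ_data = 26/1125.5 = 0.023101, so τ_n = 0.024480.
Rearranging for μ₀: μ₀ = (μ_n·τ_n − τ_data·x̄)/τ₀ = (212.4714·0.024480 − 0.023101·210.9) / 0.001379 = 0.329299/0.001379 ≈ 238.8.

μ₀ = 238.8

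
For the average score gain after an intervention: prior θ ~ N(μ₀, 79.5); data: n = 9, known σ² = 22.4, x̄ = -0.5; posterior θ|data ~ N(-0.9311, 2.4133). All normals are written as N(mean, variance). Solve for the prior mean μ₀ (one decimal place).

With known observation variance, the Normal–Normal posterior has precision τ_n = τ₀ + n/σ² and mean μ_n = (τ₀μ₀ + (n/σ²)x̄)/τ_n.
Here τ₀ = 1/79.5 = 0.012579 and τ_data = 9/22.4 = 0.401786, so τ_n = 0.414365.
Rearranging for μ₀: μ₀ = (μ_n·τ_n − τ_data·x̄)/τ₀ = (-0.9311·0.414365 − 0.401786·-0.5) / 0.012579 = -0.184922/0.012579 ≈ -14.7.

μ₀ = -14.7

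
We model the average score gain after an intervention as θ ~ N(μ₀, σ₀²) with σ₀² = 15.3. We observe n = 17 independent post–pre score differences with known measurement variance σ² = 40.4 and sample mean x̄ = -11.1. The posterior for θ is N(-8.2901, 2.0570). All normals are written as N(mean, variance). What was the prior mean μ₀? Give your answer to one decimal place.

The posterior mean is a precision-weighted average: μ_n = (τ₀μ₀ + τ_data·x̄)/(τ₀+τ_data), with τ₀=1/σ₀² and τ_data=n/σ².
Here τ₀ = 1/15.3 = 0.065359 and τ_data = 17/40.4 = 0.420792, so τ_n = 0.486151.
Rearranging for μ₀: μ₀ = (μ_n·τ_n − τ_data·x̄)/τ₀ = (-8.2901·0.486151 − 0.420792·-11.1) / 0.065359 = 0.640551/0.065359 ≈ 9.8.

μ₀ = 9.8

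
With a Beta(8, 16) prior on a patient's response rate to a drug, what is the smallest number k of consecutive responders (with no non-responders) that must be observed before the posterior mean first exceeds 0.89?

k = 122

After k responders and 0 non-responders the posterior is Beta(8+k, 16), with mean (8+k)/(8+16+k).
Set (8+k)/(24+k) > 0.89 and solve: k > (0.89·24 − 8)/(1 − 0.89) = 121.455.
The smallest integer exceeding 121.455 is 122, and checking k=122: (130)/(146) = 0.8904 > 0.89.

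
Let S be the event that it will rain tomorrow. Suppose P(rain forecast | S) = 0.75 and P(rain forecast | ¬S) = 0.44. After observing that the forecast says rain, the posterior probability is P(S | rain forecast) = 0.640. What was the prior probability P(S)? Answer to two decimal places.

P(S) = 0.51

Bayes' rule in odds form gives O(S|E) = O(S)·[P(E|S)/P(E|¬S)], hence O(S) = O(S|E)/LR.
Posterior odds = 0.640/(1−0.640) = 1.7778. LR = 0.75/0.44 = 1.7045.
Prior odds = 1.7778/1.7045 = 1.0430, so P(S) = 1.0430/(1+1.0430) ≈ 0.51.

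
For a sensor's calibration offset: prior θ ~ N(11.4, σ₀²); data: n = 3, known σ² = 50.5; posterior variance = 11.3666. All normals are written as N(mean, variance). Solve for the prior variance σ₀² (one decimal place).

σ₀² = 35.0

Posterior precision equals prior precision plus data precision: 1/σ_n² = 1/σ₀² + n/σ².
So 1/σ₀² = 1/11.3666 − 3/50.5 = 0.087977 − 0.059406 = 0.028571.
Hence σ₀² = 1/0.028571 ≈ 35.0.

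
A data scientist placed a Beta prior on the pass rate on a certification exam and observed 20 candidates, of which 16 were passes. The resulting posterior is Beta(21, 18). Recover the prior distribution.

Beta(5, 14)

A Beta(a, b) prior with s successes and f failures in binomial data gives a Beta(a+s, b+f) posterior.
So a = 21 − 16 = 5 and b = 18 − 4 = 14.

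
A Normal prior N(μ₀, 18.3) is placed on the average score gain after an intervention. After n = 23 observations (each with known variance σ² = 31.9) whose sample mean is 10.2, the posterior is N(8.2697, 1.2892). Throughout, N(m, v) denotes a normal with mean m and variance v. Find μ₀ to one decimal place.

The posterior mean is a precision-weighted average: μ_n = (τ₀μ₀ + τ_data·x̄)/(τ₀+τ_data), with τ₀=1/σ₀² and τ_data=n/σ².
Here τ₀ = 1/18.3 = 0.054645 and τ_data = 23/31.9 = 0.721003, so τ_n = 0.775648.
Rearranging for μ₀: μ₀ = (μ_n·τ_n − τ_data·x̄)/τ₀ = (8.2697·0.775648 − 0.721003·10.2) / 0.054645 = -0.939854/0.054645 ≈ -17.2.

μ₀ = -17.2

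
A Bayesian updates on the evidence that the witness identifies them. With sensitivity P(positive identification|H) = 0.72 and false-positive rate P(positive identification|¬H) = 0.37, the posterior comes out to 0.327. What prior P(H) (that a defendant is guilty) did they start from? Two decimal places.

Bayes' rule in odds form gives O(H|E) = O(H)·[P(E|H)/P(E|¬H)], hence O(H) = O(H|E)/LR.
Posterior odds = 0.327/(1−0.327) = 0.4859. LR = 0.72/0.37 = 1.9459.
Prior odds = 0.4859/1.9459 = 0.2497, so P(H) = 0.2497/(1+0.2497) ≈ 0.20.

P(H) = 0.20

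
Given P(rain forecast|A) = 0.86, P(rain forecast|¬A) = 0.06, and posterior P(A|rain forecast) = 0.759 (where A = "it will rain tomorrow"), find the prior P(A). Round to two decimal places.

Bayes' rule in odds form gives O(A|E) = O(A)·[P(E|A)/P(E|¬A)], hence O(A) = O(A|E)/LR.
Posterior odds = 0.759/(1−0.759) = 3.1494. LR = 0.86/0.06 = 14.3333.
Prior odds = 3.1494/14.3333 = 0.2197, so P(A) = 0.2197/(1+0.2197) ≈ 0.18.

P(A) = 0.18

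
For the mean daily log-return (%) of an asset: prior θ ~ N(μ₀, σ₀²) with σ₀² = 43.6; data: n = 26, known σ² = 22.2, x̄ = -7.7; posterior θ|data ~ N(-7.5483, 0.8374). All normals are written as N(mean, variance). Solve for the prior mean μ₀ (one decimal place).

μ₀ = 0.2

With known observation variance, the Normal–Normal posterior has precision τ_n = τ₀ + n/σ² and mean μ_n = (τ₀μ₀ + (n/σ²)x̄)/τ_n.
Here τ₀ = 1/43.6 = 0.022936 and τ_data = 26/22.2 = 1.171171, so τ_n = 1.194107.
Rearranging for μ₀: μ₀ = (μ_n·τ_n − τ_data·x̄)/τ₀ = (-7.5483·1.194107 − 1.171171·-7.7) / 0.022936 = 0.004539/0.022936 ≈ 0.2.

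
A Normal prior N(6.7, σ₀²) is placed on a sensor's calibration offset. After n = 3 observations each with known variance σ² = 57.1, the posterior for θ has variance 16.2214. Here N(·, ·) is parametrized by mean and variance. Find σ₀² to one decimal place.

Posterior precision equals prior precision plus data precision: 1/σ_n² = 1/σ₀² + n/σ².
So 1/σ₀² = 1/16.2214 − 3/57.1 = 0.061647 − 0.052539 = 0.009108.
Hence σ₀² = 1/0.009108 ≈ 109.8.

σ₀² = 109.8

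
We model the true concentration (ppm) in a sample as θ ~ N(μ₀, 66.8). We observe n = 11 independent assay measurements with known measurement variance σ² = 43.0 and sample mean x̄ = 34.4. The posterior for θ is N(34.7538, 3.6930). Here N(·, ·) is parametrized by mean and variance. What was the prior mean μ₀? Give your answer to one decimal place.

μ₀ = 40.8

With known observation variance, the Normal–Normal posterior has precision τ_n = τ₀ + n/σ² and mean μ_n = (τ₀μ₀ + (n/σ²)x̄)/τ_n.
Here τ₀ = 1/66.8 = 0.014970 and τ_data = 11/43.0 = 0.255814, so τ_n = 0.270784.
Rearranging for μ₀: μ₀ = (μ_n·τ_n − τ_data·x̄)/τ₀ = (34.7538·0.270784 − 0.255814·34.4) / 0.014970 = 0.610771/0.014970 ≈ 40.8.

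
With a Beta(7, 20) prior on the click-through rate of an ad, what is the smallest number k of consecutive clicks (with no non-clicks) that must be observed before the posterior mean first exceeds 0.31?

After k clicks and 0 non-clicks the posterior is Beta(7+k, 20), with mean (7+k)/(7+20+k).
Set (7+k)/(27+k) > 0.31 and solve: k > (0.31·27 − 7)/(1 − 0.31) = 1.986.
The smallest integer exceeding 1.986 is 2.

k = 2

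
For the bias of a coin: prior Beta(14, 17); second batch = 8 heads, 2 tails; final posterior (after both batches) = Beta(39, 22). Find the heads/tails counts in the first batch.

17 heads and 3 tails

Because Beta–binomial updating is additive in the counts, the combined data contributed (α_post−α_prior, β_post−β_prior) successes and failures.
Total across both batches: 39−14=25 heads, 22−17=5 tails.
Subtract the second batch: 25−8=17 heads and 5−2=3 tails.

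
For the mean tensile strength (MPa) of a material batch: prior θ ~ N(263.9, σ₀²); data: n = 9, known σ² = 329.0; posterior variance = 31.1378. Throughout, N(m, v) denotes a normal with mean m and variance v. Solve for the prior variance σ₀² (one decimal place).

For the Normal–Normal model with known σ², precisions add: τ_n = τ₀ + n/σ².
So 1/σ₀² = 1/31.1378 − 9/329.0 = 0.032115 − 0.027356 = 0.004759.
Hence σ₀² = 1/0.004759 ≈ 210.1.

σ₀² = 210.1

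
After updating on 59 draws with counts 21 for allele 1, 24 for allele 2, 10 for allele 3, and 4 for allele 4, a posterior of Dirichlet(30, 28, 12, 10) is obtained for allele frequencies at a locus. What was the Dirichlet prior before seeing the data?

For a Dirichlet(α) prior with multinomial counts c, the posterior is Dirichlet(α + c) componentwise.
Subtract each count from the matching posterior parameter: 30−21=9, 28−24=4, 12−10=2, 10−4=6.

Dirichlet(9, 4, 2, 6)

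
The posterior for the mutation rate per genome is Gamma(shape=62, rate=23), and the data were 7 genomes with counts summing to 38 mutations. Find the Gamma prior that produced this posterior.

Gamma(shape=24, rate=16)

Gamma–Poisson conjugacy: posterior shape = α + Σxᵢ, posterior rate = β + n.
So α = 62 − 38 = 24 and β = 23 − 7 = 16.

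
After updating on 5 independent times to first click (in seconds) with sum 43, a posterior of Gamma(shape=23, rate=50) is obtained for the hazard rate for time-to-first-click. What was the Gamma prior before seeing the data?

Gamma(shape=18, rate=7)

Gamma–exponential conjugacy: posterior shape = α + n, posterior rate = β + Σtᵢ.
So α = 23 − 5 = 18 and β = 50 − 43 = 7.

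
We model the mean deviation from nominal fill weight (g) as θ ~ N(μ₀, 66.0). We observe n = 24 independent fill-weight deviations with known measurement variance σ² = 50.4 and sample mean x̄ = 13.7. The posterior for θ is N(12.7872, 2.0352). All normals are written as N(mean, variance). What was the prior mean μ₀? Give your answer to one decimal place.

The posterior mean is a precision-weighted average: μ_n = (τ₀μ₀ + τ_data·x̄)/(τ₀+τ_data), with τ₀=1/σ₀² and τ_data=n/σ².
Here τ₀ = 1/66.0 = 0.015152 and τ_data = 24/50.4 = 0.476190, so τ_n = 0.491342.
Rearranging for μ₀: μ₀ = (μ_n·τ_n − τ_data·x̄)/τ₀ = (12.7872·0.491342 − 0.476190·13.7) / 0.015152 = -0.240915/0.015152 ≈ -15.9.

μ₀ = -15.9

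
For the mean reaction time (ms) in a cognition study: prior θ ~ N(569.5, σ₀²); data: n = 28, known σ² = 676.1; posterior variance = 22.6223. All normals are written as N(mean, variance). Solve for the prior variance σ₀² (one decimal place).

σ₀² = 358.4

Posterior precision equals prior precision plus data precision: 1/σ_n² = 1/σ₀² + n/σ².
So 1/σ₀² = 1/22.6223 − 28/676.1 = 0.044204 − 0.041414 = 0.002790.
Hence σ₀² = 1/0.002790 ≈ 358.4.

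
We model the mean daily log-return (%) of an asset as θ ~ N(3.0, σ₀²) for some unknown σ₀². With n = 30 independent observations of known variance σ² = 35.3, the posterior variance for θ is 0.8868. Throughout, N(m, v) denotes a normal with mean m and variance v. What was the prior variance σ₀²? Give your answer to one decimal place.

Posterior precision equals prior precision plus data precision: 1/σ_n² = 1/σ₀² + n/σ².
So 1/σ₀² = 1/0.8868 − 30/35.3 = 1.127650 − 0.849858 = 0.277792.
Hence σ₀² = 1/0.277792 ≈ 3.6.

σ₀² = 3.6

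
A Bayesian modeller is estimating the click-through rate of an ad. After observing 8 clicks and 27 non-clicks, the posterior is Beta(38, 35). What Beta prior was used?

Beta(30, 8)

Beta is conjugate to the binomial likelihood: posterior = Beta(a+s, b+f).
Subtract the data counts: 38−8=30, 35−27=8.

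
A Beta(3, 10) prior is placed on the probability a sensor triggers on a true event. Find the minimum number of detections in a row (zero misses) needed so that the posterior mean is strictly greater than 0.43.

After k detections and 0 misses the posterior is Beta(3+k, 10), with mean (3+k)/(3+10+k).
Set (3+k)/(13+k) > 0.43 and solve: k > (0.43·13 − 3)/(1 − 0.43) = 4.544.
The smallest integer exceeding 4.544 is 5.

k = 5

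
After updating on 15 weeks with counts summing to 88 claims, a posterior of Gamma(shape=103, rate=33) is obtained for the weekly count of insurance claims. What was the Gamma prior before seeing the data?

Gamma(shape=15, rate=18)

A Gamma(α, β) prior (rate parametrization) on a Poisson rate with n observations summing to S gives posterior Gamma(α+S, β+n).
So α = 103 − 88 = 15 and β = 33 − 15 = 18.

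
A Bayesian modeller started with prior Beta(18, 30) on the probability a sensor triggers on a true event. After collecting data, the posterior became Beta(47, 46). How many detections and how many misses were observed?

Under Beta–binomial conjugacy the posterior parameters are (α+s, β+f).
So s = 47 − 18 = 29 and f = 46 − 30 = 16.

29 detections and 16 misses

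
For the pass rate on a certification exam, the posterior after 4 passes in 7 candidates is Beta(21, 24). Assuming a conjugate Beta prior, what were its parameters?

Beta(17, 21)

Under Beta–binomial conjugacy the posterior parameters are (α+s, β+f).
Subtract the data counts: 21−4=17, 24−3=21.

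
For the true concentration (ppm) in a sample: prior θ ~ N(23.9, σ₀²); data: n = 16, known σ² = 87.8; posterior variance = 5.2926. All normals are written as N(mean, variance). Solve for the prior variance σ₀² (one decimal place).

For the Normal–Normal model with known σ², precisions add: τ_n = τ₀ + n/σ².
So 1/σ₀² = 1/5.2926 − 16/87.8 = 0.188943 − 0.182232 = 0.006711.
Hence σ₀² = 1/0.006711 ≈ 149.0.

σ₀² = 149.0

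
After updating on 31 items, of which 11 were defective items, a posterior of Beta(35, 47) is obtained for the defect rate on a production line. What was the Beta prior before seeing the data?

Beta(24, 27)

A Beta(α, β) prior with s successes and f failures in binomial data gives a Beta(α+s, β+f) posterior.
So α = 35 − 11 = 24 and β = 47 − 20 = 27.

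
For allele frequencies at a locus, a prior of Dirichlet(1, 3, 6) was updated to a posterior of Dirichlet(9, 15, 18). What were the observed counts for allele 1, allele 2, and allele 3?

For a Dirichlet(α) prior with multinomial counts c, the posterior is Dirichlet(α + c) componentwise.
Counts are posterior − prior componentwise: 9−1=8, 15−3=12, 18−6=12.

counts (8, 12, 12)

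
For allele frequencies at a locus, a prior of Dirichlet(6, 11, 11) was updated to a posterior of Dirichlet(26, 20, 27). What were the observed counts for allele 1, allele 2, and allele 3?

counts (20, 9, 16)

For a Dirichlet(α) prior with multinomial counts c, the posterior is Dirichlet(α + c) componentwise.
Counts are posterior − prior componentwise: 26−6=20, 20−11=9, 27−11=16.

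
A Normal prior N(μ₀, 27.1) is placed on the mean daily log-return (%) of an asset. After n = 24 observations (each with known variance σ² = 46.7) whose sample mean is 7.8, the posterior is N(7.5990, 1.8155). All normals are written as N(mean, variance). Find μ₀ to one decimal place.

With known observation variance, the Normal–Normal posterior has precision τ_n = τ₀ + n/σ² and mean μ_n = (τ₀μ₀ + (n/σ²)x̄)/τ_n.
Here τ₀ = 1/27.1 = 0.036900 and τ_data = 24/46.7 = 0.513919, so τ_n = 0.550819.
Rearranging for μ₀: μ₀ = (μ_n·τ_n − τ_data·x̄)/τ₀ = (7.5990·0.550819 − 0.513919·7.8) / 0.036900 = 0.177105/0.036900 ≈ 4.8.

μ₀ = 4.8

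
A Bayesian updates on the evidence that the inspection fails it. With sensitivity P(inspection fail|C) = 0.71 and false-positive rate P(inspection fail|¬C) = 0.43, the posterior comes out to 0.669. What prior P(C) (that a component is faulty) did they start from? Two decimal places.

P(C) = 0.55

In odds form, posterior odds = prior odds × likelihood ratio, so prior odds = posterior odds ÷ LR.
Posterior odds = 0.669/(1−0.669) = 2.0211. LR = 0.71/0.43 = 1.6512.
Prior odds = 2.0211/1.6512 = 1.2240, so P(C) = 1.2240/(1+1.2240) ≈ 0.55.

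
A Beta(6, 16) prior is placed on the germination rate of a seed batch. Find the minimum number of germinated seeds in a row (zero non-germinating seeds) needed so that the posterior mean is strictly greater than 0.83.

k = 73

After k germinated seeds and 0 non-germinating seeds the posterior is Beta(6+k, 16), with mean (6+k)/(6+16+k).
Set (6+k)/(22+k) > 0.83 and solve: k > (0.83·22 − 6)/(1 − 0.83) = 72.118.
The smallest integer exceeding 72.118 is 73.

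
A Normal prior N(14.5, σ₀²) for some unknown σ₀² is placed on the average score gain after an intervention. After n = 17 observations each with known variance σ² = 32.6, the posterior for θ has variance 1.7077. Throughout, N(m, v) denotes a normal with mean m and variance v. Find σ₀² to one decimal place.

σ₀² = 15.6

Posterior precision equals prior precision plus data precision: 1/σ_n² = 1/σ₀² + n/σ².
So 1/σ₀² = 1/1.7077 − 17/32.6 = 0.585583 − 0.521472 = 0.064111.
Hence σ₀² = 1/0.064111 ≈ 15.6.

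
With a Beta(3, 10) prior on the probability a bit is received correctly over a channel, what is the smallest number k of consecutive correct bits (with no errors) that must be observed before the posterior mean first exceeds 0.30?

k = 2

After k correct bits and 0 errors the posterior is Beta(3+k, 10), with mean (3+k)/(3+10+k).
Set (3+k)/(13+k) > 0.30 and solve: k > (0.30·13 − 3)/(1 − 0.30) = 1.286.
The smallest integer exceeding 1.286 is 2.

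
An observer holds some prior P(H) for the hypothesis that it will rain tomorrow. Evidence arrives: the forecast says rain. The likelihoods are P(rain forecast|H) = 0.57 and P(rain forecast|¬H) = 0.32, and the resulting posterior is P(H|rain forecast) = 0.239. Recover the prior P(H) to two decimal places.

P(H) = 0.15

Bayes' rule in odds form gives O(H|E) = O(H)·[P(E|H)/P(E|¬H)], hence O(H) = O(H|E)/LR.
Posterior odds = 0.239/(1−0.239) = 0.3141. LR = 0.57/0.32 = 1.7812.
Prior odds = 0.3141/1.7812 = 0.1763, so P(H) = 0.1763/(1+0.1763) ≈ 0.15.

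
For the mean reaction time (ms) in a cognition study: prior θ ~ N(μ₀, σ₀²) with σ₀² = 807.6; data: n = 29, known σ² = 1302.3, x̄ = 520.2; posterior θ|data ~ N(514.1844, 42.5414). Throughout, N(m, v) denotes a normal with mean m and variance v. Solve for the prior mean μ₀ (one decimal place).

μ₀ = 406.0

The posterior mean is a precision-weighted average: μ_n = (τ₀μ₀ + τ_data·x̄)/(τ₀+τ_data), with τ₀=1/σ₀² and τ_data=n/σ².
Here τ₀ = 1/807.6 = 0.001238 and τ_data = 29/1302.3 = 0.022268, so τ_n = 0.023506.
Rearranging for μ₀: μ₀ = (μ_n·τ_n − τ_data·x̄)/τ₀ = (514.1844·0.023506 − 0.022268·520.2) / 0.001238 = 0.502605/0.001238 ≈ 406.0.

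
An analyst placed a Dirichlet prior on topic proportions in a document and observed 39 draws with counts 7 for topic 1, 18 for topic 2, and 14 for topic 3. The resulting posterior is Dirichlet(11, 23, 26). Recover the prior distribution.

Dirichlet(4, 5, 12)

For a Dirichlet(α) prior with multinomial counts c, the posterior is Dirichlet(α + c) componentwise.
Subtract each count from the matching posterior parameter: 11−7=4, 23−18=5, 26−14=12.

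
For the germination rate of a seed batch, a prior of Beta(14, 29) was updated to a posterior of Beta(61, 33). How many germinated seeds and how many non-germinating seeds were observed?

47 germinated seeds and 4 non-germinating seeds

A Beta(α, β) prior with s successes and f failures in binomial data gives a Beta(α+s, β+f) posterior.
Match parameters: s=61−14=47, f=33−29=4.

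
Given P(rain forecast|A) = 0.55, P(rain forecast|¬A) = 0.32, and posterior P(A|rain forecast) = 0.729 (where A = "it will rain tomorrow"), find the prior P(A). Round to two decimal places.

Bayes' rule in odds form gives O(A|E) = O(A)·[P(E|A)/P(E|¬A)], hence O(A) = O(A|E)/LR.
Posterior odds = 0.729/(1−0.729) = 2.6900. LR = 0.55/0.32 = 1.7188.
Prior odds = 2.6900/1.7188 = 1.5650, so P(A) = 1.5650/(1+1.5650) ≈ 0.61.

P(A) = 0.61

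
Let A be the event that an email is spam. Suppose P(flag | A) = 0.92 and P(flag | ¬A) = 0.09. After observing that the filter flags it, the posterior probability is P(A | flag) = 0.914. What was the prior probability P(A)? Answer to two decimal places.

P(A) = 0.51

In odds form, posterior odds = prior odds × likelihood ratio, so prior odds = posterior odds ÷ LR.
Posterior odds = 0.914/(1−0.914) = 10.6279. LR = 0.92/0.09 = 10.2222.
Prior odds = 10.6279/10.2222 = 1.0397, so P(A) = 1.0397/(1+1.0397) ≈ 0.51.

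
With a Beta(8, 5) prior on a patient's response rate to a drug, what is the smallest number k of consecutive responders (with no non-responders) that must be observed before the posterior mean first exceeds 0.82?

k = 15

After k responders and 0 non-responders the posterior is Beta(8+k, 5), with mean (8+k)/(8+5+k).
Set (8+k)/(13+k) > 0.82 and solve: k > (0.82·13 − 8)/(1 − 0.82) = 14.778.
The smallest integer exceeding 14.778 is 15, and checking k=15: (23)/(28) = 0.8214 > 0.82.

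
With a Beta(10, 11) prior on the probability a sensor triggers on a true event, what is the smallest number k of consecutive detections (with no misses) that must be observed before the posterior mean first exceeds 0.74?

After k detections and 0 misses the posterior is Beta(10+k, 11), with mean (10+k)/(10+11+k).
Set (10+k)/(21+k) > 0.74 and solve: k > (0.74·21 − 10)/(1 − 0.74) = 21.308.
The smallest integer exceeding 21.308 is 22.

k = 22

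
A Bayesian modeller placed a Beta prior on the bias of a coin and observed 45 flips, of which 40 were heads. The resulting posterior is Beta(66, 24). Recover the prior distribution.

Beta(26, 19)

Under Beta–binomial conjugacy the posterior parameters are (a+s, b+f).
Subtract the data counts: 66−40=26, 24−5=19.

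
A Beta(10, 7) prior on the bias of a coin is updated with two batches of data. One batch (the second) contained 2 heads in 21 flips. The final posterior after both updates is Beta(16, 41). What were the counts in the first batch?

4 heads and 15 tails

Because Beta–binomial updating is additive in the counts, the combined data contributed (α_post−α_prior, β_post−β_prior) successes and failures.
Total across both batches: 16−10=6 heads, 41−7=34 tails.
Subtract the second batch: 6−2=4 heads and 34−19=15 tails.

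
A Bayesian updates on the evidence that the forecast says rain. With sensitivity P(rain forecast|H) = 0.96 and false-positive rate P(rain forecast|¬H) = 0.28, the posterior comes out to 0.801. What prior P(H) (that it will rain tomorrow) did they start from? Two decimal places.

P(H) = 0.54

Bayes' rule in odds form gives O(H|E) = O(H)·[P(E|H)/P(E|¬H)], hence O(H) = O(H|E)/LR.
Posterior odds = 0.801/(1−0.801) = 4.0251. LR = 0.96/0.28 = 3.4286.
Prior odds = 4.0251/3.4286 = 1.1740, so P(H) = 1.1740/(1+1.1740) ≈ 0.54.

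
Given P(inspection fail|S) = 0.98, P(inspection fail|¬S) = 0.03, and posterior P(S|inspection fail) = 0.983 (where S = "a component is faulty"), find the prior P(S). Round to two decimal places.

Bayes' rule in odds form gives O(S|E) = O(S)·[P(E|S)/P(E|¬S)], hence O(S) = O(S|E)/LR.
Posterior odds = 0.983/(1−0.983) = 57.8235. LR = 0.98/0.03 = 32.6667.
Prior odds = 57.8235/32.6667 = 1.7701, so P(S) = 1.7701/(1+1.7701) ≈ 0.64.

P(S) = 0.64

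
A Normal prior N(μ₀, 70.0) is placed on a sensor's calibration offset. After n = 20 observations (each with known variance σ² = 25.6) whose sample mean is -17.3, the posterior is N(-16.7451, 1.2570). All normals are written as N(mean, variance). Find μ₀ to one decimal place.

With known observation variance, the Normal–Normal posterior has precision τ_n = τ₀ + n/σ² and mean μ_n = (τ₀μ₀ + (n/σ²)x̄)/τ_n.
Here τ₀ = 1/70.0 = 0.014286 and τ_data = 20/25.6 = 0.781250, so τ_n = 0.795536.
Rearranging for μ₀: μ₀ = (μ_n·τ_n − τ_data·x̄)/τ₀ = (-16.7451·0.795536 − 0.781250·-17.3) / 0.014286 = 0.194295/0.014286 ≈ 13.6.

μ₀ = 13.6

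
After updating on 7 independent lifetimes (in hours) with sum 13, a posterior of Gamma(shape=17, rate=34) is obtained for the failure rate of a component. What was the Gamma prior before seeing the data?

For an exponential likelihood with a Gamma(α, β) prior on the rate, n observations with total T give posterior Gamma(α+n, β+T).
So α = 17 − 7 = 10 and β = 34 − 13 = 21.

Gamma(shape=10, rate=21)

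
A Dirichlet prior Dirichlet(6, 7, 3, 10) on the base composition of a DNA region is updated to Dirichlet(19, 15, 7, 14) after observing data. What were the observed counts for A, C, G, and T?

counts (13, 8, 4, 4)

For a Dirichlet(α) prior with multinomial counts c, the posterior is Dirichlet(α + c) componentwise.
Counts are posterior − prior componentwise: 19−6=13, 15−7=8, 7−3=4, 14−10=4.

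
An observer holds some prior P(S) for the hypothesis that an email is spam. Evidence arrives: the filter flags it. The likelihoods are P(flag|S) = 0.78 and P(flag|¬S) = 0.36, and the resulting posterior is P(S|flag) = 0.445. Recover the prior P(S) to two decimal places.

P(S) = 0.27

Bayes' rule in odds form gives O(S|E) = O(S)·[P(E|S)/P(E|¬S)], hence O(S) = O(S|E)/LR.
Posterior odds = 0.445/(1−0.445) = 0.8018. LR = 0.78/0.36 = 2.1667.
Prior odds = 0.8018/2.1667 = 0.3701, so P(S) = 0.3701/(1+0.3701) ≈ 0.27.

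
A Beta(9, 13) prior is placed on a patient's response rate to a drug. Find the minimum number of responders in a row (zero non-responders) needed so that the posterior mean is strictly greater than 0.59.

k = 10

After k responders and 0 non-responders the posterior is Beta(9+k, 13), with mean (9+k)/(9+13+k).
Set (9+k)/(22+k) > 0.59 and solve: k > (0.59·22 − 9)/(1 − 0.59) = 9.707.
The smallest integer exceeding 9.707 is 10, and checking k=10: (19)/(32) = 0.5938 > 0.59.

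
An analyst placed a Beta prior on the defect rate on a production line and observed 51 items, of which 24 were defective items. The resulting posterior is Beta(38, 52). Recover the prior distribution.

Under Beta–binomial conjugacy the posterior parameters are (α+s, β+f).
Subtract the data counts: 38−24=14, 52−27=25.

Beta(14, 25)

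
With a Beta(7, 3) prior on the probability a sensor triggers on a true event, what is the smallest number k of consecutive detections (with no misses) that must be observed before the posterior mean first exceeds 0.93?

After k detections and 0 misses the posterior is Beta(7+k, 3), with mean (7+k)/(7+3+k).
Set (7+k)/(10+k) > 0.93 and solve: k > (0.93·10 − 7)/(1 − 0.93) = 32.857.
The smallest integer exceeding 32.857 is 33.

k = 33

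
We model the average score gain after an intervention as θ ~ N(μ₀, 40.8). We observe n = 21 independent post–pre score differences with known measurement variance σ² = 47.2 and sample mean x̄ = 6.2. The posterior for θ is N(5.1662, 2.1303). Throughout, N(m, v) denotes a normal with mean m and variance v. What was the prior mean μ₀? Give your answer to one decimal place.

The posterior mean is a precision-weighted average: μ_n = (τ₀μ₀ + τ_data·x̄)/(τ₀+τ_data), with τ₀=1/σ₀² and τ_data=n/σ².
Here τ₀ = 1/40.8 = 0.024510 and τ_data = 21/47.2 = 0.444915, so τ_n = 0.469425.
Rearranging for μ₀: μ₀ = (μ_n·τ_n − τ_data·x̄)/τ₀ = (5.1662·0.469425 − 0.444915·6.2) / 0.024510 = -0.333330/0.024510 ≈ -13.6.

μ₀ = -13.6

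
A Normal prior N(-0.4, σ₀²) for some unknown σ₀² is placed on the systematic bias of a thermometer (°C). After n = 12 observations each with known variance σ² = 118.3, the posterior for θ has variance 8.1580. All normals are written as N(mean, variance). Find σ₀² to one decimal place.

Posterior precision equals prior precision plus data precision: 1/σ_n² = 1/σ₀² + n/σ².
So 1/σ₀² = 1/8.1580 − 12/118.3 = 0.122579 − 0.101437 = 0.021142.
Hence σ₀² = 1/0.021142 ≈ 47.3.

σ₀² = 47.3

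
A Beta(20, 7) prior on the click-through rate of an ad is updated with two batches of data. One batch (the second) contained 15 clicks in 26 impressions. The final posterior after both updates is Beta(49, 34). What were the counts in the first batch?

14 clicks and 16 non-clicks

Sequential conjugate updates are equivalent to a single update on the pooled data, so total successes = posterior α − prior α and total failures = posterior β − prior β.
Total across both batches: 49−20=29 clicks, 34−7=27 non-clicks.
Subtract the second batch: 29−15=14 clicks and 27−11=16 non-clicks.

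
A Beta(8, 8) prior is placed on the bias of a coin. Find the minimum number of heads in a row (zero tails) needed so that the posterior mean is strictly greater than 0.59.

k = 4

After k heads and 0 tails the posterior is Beta(8+k, 8), with mean (8+k)/(8+8+k).
Set (8+k)/(16+k) > 0.59 and solve: k > (0.59·16 − 8)/(1 − 0.59) = 3.512.
The smallest integer exceeding 3.512 is 4, and checking k=4: (12)/(20) = 0.6000 > 0.59.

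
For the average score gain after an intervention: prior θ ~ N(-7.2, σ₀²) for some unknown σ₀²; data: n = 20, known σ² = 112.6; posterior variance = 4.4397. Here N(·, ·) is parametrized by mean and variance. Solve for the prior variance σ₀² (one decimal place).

σ₀² = 21.0

For the Normal–Normal model with known σ², precisions add: τ_n = τ₀ + n/σ².
So 1/σ₀² = 1/4.4397 − 20/112.6 = 0.225240 − 0.177620 = 0.047620.
Hence σ₀² = 1/0.047620 ≈ 21.0.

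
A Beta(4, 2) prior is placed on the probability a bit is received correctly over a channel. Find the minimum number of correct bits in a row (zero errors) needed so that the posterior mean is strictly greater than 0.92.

After k correct bits and 0 errors the posterior is Beta(4+k, 2), with mean (4+k)/(4+2+k).
Set (4+k)/(6+k) > 0.92 and solve: k > (0.92·6 − 4)/(1 − 0.92) = 19.000.
The smallest integer exceeding 19.000 is 20.

k = 20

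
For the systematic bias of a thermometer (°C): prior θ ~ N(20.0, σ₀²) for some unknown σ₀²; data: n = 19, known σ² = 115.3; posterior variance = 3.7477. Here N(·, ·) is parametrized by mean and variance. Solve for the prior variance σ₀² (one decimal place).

For the Normal–Normal model with known σ², precisions add: τ_n = τ₀ + n/σ².
So 1/σ₀² = 1/3.7477 − 19/115.3 = 0.266830 − 0.164788 = 0.102042.
Hence σ₀² = 1/0.102042 ≈ 9.8.

σ₀² = 9.8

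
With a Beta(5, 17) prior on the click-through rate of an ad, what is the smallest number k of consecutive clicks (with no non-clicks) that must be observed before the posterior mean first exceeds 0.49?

After k clicks and 0 non-clicks the posterior is Beta(5+k, 17), with mean (5+k)/(5+17+k).
Set (5+k)/(22+k) > 0.49 and solve: k > (0.49·22 − 5)/(1 − 0.49) = 11.333.
The smallest integer exceeding 11.333 is 12.

k = 12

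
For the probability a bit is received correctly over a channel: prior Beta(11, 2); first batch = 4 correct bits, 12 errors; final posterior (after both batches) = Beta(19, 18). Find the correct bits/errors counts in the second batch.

Because Beta–binomial updating is additive in the counts, the combined data contributed (α_post−α_prior, β_post−β_prior) successes and failures.
Total across both batches: 19−11=8 correct bits, 18−2=16 errors.
Subtract the first batch: 8−4=4 correct bits and 16−12=4 errors.

4 correct bits and 4 errors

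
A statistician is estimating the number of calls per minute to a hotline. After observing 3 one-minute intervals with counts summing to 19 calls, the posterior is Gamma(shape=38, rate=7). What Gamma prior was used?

Gamma(shape=19, rate=4)

Gamma–Poisson conjugacy: posterior shape = α + Σxᵢ, posterior rate = β + n.
So α = 38 − 19 = 19 and β = 7 − 3 = 4.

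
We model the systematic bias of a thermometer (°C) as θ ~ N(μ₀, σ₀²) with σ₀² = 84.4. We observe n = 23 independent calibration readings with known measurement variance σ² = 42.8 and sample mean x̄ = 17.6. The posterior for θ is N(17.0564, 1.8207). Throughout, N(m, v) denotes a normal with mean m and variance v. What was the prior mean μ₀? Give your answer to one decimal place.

With known observation variance, the Normal–Normal posterior has precision τ_n = τ₀ + n/σ² and mean μ_n = (τ₀μ₀ + (n/σ²)x̄)/τ_n.
Here τ₀ = 1/84.4 = 0.011848 and τ_data = 23/42.8 = 0.537383, so τ_n = 0.549231.
Rearranging for μ₀: μ₀ = (μ_n·τ_n − τ_data·x̄)/τ₀ = (17.0564·0.549231 − 0.537383·17.6) / 0.011848 = -0.090037/0.011848 ≈ -7.6.

μ₀ = -7.6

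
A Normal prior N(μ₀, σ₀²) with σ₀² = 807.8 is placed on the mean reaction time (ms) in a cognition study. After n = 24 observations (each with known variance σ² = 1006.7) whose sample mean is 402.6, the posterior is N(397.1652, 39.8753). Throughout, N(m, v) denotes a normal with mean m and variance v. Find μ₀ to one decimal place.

μ₀ = 292.5

The posterior mean is a precision-weighted average: μ_n = (τ₀μ₀ + τ_data·x̄)/(τ₀+τ_data), with τ₀=1/σ₀² and τ_data=n/σ².
Here τ₀ = 1/807.8 = 0.001238 and τ_data = 24/1006.7 = 0.023840, so τ_n = 0.025078.
Rearranging for μ₀: μ₀ = (μ_n·τ_n − τ_data·x̄)/τ₀ = (397.1652·0.025078 − 0.023840·402.6) / 0.001238 = 0.362125/0.001238 ≈ 292.5.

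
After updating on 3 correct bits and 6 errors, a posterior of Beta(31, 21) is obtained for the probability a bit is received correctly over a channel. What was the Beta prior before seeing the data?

Beta(28, 15)

Under Beta–binomial conjugacy the posterior parameters are (α+s, β+f).
Subtract the data counts: 31−3=28, 21−6=15.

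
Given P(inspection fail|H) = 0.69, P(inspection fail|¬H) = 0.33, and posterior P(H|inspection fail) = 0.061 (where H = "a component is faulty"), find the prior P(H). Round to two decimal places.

Bayes' rule in odds form gives O(H|E) = O(H)·[P(E|H)/P(E|¬H)], hence O(H) = O(H|E)/LR.
Posterior odds = 0.061/(1−0.061) = 0.0650. LR = 0.69/0.33 = 2.0909.
Prior odds = 0.0650/2.0909 = 0.0311, so P(H) = 0.0311/(1+0.0311) ≈ 0.03.

P(H) = 0.03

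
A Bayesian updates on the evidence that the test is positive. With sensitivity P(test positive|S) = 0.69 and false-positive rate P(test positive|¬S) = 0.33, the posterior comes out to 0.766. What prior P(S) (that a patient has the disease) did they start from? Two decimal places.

P(S) = 0.61

Bayes' rule in odds form gives O(S|E) = O(S)·[P(E|S)/P(E|¬S)], hence O(S) = O(S|E)/LR.
Posterior odds = 0.766/(1−0.766) = 3.2735. LR = 0.69/0.33 = 2.0909.
Prior odds = 3.2735/2.0909 = 1.5656, so P(S) = 1.5656/(1+1.5656) ≈ 0.61.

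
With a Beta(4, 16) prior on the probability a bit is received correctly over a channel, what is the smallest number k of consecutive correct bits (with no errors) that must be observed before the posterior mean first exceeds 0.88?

After k correct bits and 0 errors the posterior is Beta(4+k, 16), with mean (4+k)/(4+16+k).
Set (4+k)/(20+k) > 0.88 and solve: k > (0.88·20 − 4)/(1 − 0.88) = 113.333.
The smallest integer exceeding 113.333 is 114, and checking k=114: (118)/(134) = 0.8806 > 0.88.

k = 114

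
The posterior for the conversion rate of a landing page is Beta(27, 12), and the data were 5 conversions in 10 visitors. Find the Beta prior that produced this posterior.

Beta(22, 7)

Beta is conjugate to the binomial likelihood: posterior = Beta(α+s, β+f).
So α = 27 − 5 = 22 and β = 12 − 5 = 7.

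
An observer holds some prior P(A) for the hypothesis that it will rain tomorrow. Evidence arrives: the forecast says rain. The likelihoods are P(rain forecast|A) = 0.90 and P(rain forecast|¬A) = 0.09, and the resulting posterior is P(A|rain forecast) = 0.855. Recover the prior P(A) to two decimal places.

Bayes' rule in odds form gives O(A|E) = O(A)·[P(E|A)/P(E|¬A)], hence O(A) = O(A|E)/LR.
Posterior odds = 0.855/(1−0.855) = 5.8966. LR = 0.90/0.09 = 10.0000.
Prior odds = 5.8966/10.0000 = 0.5897, so P(A) = 0.5897/(1+0.5897) ≈ 0.37.

P(A) = 0.37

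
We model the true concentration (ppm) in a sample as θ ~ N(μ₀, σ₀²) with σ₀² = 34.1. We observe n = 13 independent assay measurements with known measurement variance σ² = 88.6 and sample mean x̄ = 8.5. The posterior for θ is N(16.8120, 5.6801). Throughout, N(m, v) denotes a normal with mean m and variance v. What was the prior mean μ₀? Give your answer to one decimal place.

μ₀ = 58.4

With known observation variance, the Normal–Normal posterior has precision τ_n = τ₀ + n/σ² and mean μ_n = (τ₀μ₀ + (n/σ²)x̄)/τ_n.
Here τ₀ = 1/34.1 = 0.029326 and τ_data = 13/88.6 = 0.146727, so τ_n = 0.176053.
Rearranging for μ₀: μ₀ = (μ_n·τ_n − τ_data·x̄)/τ₀ = (16.8120·0.176053 − 0.146727·8.5) / 0.029326 = 1.712624/0.029326 ≈ 58.4.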